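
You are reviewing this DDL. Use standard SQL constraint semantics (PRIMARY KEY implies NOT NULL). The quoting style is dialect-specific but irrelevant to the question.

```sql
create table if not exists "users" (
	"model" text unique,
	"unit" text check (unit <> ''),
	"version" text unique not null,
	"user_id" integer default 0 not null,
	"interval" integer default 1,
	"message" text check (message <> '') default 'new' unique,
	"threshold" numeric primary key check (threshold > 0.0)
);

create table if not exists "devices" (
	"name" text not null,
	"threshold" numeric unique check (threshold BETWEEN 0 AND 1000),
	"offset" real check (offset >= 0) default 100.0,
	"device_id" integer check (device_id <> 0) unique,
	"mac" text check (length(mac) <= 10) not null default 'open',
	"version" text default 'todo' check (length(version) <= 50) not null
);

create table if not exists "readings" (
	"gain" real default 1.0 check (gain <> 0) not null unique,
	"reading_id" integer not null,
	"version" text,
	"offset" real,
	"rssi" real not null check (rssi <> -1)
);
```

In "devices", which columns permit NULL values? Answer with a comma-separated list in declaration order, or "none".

threshold, offset, device_id

- name: declared NOT NULL → not nullable.
- threshold: CHECK does not forbid NULL (a CHECK constraint passes when its expression is NULL) → nullable.
- offset: CHECK does not forbid NULL (a CHECK constraint passes when its expression is NULL) → nullable.
- device_id: CHECK does not forbid NULL (a CHECK constraint passes when its expression is NULL) → nullable.
- mac: declared NOT NULL → not nullable.
- version: declared NOT NULL → not nullable.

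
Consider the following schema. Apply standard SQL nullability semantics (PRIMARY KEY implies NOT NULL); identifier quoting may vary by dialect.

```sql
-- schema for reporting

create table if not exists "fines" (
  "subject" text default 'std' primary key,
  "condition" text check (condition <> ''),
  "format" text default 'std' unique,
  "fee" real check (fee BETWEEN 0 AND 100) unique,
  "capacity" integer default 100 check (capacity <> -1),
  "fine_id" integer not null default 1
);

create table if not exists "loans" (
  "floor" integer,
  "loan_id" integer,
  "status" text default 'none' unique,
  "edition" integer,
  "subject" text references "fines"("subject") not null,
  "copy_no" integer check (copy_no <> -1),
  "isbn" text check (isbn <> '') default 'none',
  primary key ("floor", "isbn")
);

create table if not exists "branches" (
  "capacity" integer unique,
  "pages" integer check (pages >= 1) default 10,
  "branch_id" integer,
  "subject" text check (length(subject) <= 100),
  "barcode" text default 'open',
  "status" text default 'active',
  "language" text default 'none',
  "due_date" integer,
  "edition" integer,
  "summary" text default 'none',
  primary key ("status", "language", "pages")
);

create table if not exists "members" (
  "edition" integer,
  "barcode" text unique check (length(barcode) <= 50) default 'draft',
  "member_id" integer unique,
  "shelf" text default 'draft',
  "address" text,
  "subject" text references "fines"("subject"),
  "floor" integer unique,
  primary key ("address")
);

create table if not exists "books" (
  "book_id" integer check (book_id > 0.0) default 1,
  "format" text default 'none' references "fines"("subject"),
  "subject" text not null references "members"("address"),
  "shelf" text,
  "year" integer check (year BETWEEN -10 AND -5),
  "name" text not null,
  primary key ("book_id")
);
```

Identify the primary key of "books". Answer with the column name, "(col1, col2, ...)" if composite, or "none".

book_id is declared PRIMARY KEY as a table-level PRIMARY KEY clause.

book_id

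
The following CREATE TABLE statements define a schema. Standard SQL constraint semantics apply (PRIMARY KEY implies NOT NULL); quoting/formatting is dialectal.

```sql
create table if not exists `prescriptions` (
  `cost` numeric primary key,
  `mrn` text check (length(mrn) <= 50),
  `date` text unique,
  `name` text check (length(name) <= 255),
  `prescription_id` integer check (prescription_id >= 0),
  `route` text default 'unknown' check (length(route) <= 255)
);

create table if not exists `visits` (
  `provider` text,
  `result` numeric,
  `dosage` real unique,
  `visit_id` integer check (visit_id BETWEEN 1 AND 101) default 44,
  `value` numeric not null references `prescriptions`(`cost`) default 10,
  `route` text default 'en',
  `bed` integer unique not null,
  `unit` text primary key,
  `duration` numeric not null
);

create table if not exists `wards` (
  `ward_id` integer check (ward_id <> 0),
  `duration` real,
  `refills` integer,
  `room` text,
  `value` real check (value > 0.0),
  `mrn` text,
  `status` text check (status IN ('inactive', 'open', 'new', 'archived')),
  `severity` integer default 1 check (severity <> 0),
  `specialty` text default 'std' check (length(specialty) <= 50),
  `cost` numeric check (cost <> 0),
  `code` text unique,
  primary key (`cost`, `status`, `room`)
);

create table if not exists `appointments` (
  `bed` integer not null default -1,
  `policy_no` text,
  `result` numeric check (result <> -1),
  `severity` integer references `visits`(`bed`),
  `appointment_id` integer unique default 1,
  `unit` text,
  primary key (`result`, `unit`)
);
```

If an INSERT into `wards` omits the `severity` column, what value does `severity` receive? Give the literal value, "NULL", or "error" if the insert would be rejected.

severity has an explicit DEFAULT 1.
When the column is omitted from an INSERT, that default is used.

1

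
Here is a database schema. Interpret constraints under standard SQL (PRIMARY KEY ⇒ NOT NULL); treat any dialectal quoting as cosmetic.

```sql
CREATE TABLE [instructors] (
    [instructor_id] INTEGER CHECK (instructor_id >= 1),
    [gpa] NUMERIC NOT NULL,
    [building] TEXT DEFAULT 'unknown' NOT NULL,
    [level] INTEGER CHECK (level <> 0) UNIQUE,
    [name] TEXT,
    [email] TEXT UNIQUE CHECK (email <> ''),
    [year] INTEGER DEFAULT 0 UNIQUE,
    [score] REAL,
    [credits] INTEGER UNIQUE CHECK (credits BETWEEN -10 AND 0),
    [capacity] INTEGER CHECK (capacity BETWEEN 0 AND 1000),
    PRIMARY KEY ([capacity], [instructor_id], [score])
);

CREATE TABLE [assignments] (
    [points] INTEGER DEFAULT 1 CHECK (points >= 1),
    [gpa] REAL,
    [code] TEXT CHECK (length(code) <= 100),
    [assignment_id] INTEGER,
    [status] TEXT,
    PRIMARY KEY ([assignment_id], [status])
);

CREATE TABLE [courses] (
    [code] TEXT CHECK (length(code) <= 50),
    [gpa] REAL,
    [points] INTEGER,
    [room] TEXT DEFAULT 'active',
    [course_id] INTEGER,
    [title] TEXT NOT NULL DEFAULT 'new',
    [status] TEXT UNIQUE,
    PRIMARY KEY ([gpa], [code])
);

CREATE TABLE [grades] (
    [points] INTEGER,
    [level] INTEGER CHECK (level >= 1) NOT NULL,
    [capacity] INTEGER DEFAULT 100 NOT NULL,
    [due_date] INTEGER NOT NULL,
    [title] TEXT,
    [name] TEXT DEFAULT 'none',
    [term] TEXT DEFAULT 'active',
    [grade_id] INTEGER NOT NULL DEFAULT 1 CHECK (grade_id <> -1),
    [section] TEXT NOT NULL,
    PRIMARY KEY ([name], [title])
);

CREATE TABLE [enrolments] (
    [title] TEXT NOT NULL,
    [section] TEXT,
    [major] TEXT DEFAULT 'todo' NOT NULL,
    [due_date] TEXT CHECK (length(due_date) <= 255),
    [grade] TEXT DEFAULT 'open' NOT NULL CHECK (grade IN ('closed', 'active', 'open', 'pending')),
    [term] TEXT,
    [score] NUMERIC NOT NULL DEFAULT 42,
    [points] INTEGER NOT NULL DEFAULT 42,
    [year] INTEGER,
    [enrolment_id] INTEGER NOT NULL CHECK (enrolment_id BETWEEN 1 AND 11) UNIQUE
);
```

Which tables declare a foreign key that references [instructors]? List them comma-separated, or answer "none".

none

No REFERENCES clause anywhere in the schema names instructors.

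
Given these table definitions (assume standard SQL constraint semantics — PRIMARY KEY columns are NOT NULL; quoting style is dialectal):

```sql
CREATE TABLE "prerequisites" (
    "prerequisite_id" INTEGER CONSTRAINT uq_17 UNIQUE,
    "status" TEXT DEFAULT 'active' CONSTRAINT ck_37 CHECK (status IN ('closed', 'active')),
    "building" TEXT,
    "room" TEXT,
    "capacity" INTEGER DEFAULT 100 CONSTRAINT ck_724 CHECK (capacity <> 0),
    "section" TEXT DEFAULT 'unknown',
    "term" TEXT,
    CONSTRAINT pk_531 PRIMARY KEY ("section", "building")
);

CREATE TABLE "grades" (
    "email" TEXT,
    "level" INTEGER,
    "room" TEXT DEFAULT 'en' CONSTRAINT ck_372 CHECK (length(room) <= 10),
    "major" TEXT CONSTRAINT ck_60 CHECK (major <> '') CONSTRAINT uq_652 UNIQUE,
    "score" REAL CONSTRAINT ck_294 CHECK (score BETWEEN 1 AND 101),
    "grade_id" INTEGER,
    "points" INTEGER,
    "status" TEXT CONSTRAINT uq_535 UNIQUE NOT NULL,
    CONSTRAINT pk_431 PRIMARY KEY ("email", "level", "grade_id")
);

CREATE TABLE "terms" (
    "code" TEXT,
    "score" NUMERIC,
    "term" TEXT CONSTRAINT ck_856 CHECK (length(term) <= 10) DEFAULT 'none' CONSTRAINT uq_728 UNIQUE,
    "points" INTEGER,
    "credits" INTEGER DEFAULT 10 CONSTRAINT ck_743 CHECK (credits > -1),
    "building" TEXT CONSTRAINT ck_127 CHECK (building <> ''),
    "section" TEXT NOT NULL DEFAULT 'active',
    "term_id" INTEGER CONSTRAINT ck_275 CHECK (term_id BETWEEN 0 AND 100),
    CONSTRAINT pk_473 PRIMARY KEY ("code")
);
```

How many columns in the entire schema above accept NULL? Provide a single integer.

15

prerequisites: 5 nullable (prerequisite_id, status, room, capacity, term — PK (section, building) and explicit NOT NULL columns excluded).
grades: 4 nullable (room, major, score, points — PK (email, level, grade_id) and explicit NOT NULL columns excluded).
terms: 6 nullable (score, term, points, credits, building, term_id — PK (code) and explicit NOT NULL columns excluded).
Total: 5 + 4 + 6 = 15.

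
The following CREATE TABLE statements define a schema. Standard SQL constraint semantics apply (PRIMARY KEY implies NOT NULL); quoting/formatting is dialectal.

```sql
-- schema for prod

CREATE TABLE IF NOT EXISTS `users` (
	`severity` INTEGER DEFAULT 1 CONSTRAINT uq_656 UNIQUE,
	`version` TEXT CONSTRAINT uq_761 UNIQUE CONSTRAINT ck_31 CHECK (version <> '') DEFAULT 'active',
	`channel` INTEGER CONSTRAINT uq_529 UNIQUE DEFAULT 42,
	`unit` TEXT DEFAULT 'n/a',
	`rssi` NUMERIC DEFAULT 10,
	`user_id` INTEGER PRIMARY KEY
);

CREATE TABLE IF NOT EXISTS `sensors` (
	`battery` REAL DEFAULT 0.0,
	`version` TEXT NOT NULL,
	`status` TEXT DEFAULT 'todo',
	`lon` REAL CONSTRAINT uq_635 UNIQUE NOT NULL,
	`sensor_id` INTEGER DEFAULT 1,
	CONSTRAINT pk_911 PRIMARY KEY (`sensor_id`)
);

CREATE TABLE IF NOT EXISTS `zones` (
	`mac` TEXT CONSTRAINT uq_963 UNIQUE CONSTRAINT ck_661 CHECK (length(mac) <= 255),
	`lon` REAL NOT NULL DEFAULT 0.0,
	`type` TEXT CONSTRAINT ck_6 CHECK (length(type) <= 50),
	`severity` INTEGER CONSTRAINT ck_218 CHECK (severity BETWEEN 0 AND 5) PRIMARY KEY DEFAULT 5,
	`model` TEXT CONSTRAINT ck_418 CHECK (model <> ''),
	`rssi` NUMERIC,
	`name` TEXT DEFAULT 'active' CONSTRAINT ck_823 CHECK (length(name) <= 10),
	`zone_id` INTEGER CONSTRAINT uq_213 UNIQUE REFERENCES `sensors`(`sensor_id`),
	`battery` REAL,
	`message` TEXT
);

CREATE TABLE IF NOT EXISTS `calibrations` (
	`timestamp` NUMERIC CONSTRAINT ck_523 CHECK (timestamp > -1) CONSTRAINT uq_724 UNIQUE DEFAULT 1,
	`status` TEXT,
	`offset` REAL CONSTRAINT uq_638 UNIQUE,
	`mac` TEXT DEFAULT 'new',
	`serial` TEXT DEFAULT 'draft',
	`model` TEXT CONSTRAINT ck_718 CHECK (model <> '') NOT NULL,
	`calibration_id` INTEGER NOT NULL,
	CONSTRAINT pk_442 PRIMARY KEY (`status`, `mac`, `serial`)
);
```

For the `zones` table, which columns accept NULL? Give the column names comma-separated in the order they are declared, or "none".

mac, type, model, rssi, name, zone_id, battery, message

- mac: CHECK does not forbid NULL (a CHECK constraint passes when its expression is NULL) → nullable.
- lon: declared NOT NULL → not nullable.
- type: CHECK does not forbid NULL (a CHECK constraint passes when its expression is NULL) → nullable.
- severity: part of the PRIMARY KEY, which implies NOT NULL → not nullable.
- model: CHECK does not forbid NULL (a CHECK constraint passes when its expression is NULL) → nullable.
- rssi: no NOT NULL constraint applies → nullable.
- name: CHECK does not forbid NULL (a CHECK constraint passes when its expression is NULL) → nullable.
- zone_id: a foreign key column may be NULL unless separately constrained → nullable.
- battery: no NOT NULL constraint applies → nullable.
- message: no NOT NULL constraint applies → nullable.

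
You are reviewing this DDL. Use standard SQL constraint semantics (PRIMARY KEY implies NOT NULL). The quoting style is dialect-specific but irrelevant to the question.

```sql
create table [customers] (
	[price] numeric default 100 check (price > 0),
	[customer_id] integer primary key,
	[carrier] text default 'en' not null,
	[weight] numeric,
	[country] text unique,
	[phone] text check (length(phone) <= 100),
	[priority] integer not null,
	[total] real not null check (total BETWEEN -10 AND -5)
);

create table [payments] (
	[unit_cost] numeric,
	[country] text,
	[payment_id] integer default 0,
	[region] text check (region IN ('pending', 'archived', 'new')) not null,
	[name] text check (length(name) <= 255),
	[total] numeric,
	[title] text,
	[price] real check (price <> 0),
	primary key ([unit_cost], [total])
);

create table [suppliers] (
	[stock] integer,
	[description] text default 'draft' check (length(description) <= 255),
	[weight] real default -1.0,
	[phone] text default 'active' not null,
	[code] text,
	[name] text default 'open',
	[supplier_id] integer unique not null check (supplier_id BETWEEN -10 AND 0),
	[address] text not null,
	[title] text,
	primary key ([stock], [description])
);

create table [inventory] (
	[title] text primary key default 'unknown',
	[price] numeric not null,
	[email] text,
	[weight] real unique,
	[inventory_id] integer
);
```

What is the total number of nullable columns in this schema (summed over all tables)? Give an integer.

16

customers: 4 nullable (price, weight, country, phone — PK (customer_id) and explicit NOT NULL columns excluded).
payments: 5 nullable (country, payment_id, name, title, price — PK (unit_cost, total) and explicit NOT NULL columns excluded).
suppliers: 4 nullable (weight, code, name, title — PK (stock, description) and explicit NOT NULL columns excluded).
inventory: 3 nullable (email, weight, inventory_id — PK (title) and explicit NOT NULL columns excluded).
Total: 4 + 5 + 4 + 3 = 16.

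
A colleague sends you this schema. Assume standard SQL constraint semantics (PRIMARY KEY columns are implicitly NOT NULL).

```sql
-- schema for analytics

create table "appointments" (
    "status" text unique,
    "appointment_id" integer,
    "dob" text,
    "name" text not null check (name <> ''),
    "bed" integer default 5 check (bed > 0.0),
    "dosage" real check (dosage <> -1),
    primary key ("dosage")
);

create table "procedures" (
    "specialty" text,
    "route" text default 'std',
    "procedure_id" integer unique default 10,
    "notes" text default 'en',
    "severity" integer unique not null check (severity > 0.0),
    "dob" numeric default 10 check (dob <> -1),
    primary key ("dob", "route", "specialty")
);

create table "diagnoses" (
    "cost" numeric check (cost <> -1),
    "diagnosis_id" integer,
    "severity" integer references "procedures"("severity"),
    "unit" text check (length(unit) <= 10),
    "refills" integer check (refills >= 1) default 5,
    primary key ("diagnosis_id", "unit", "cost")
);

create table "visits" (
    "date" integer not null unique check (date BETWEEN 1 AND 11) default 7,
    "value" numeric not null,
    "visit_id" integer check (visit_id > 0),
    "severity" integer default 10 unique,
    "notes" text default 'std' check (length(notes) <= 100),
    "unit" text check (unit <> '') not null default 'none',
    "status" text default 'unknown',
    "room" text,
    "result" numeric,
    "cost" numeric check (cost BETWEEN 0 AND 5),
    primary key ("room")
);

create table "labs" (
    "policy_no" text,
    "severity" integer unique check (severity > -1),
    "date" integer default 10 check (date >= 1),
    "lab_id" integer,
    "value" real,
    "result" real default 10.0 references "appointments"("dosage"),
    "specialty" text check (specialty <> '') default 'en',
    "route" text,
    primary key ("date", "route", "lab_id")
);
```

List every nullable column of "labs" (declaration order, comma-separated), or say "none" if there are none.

- policy_no: no NOT NULL constraint applies → nullable.
- severity: CHECK does not forbid NULL (a CHECK constraint passes when its expression is NULL) → nullable.
- date: part of the PRIMARY KEY, which implies NOT NULL → not nullable.
- lab_id: part of the PRIMARY KEY, which implies NOT NULL → not nullable.
- value: no NOT NULL constraint applies → nullable.
- result: a foreign key column may be NULL unless separately constrained → nullable.
- specialty: CHECK does not forbid NULL (a CHECK constraint passes when its expression is NULL) → nullable.
- route: part of the PRIMARY KEY, which implies NOT NULL → not nullable.

policy_no, severity, value, result, specialty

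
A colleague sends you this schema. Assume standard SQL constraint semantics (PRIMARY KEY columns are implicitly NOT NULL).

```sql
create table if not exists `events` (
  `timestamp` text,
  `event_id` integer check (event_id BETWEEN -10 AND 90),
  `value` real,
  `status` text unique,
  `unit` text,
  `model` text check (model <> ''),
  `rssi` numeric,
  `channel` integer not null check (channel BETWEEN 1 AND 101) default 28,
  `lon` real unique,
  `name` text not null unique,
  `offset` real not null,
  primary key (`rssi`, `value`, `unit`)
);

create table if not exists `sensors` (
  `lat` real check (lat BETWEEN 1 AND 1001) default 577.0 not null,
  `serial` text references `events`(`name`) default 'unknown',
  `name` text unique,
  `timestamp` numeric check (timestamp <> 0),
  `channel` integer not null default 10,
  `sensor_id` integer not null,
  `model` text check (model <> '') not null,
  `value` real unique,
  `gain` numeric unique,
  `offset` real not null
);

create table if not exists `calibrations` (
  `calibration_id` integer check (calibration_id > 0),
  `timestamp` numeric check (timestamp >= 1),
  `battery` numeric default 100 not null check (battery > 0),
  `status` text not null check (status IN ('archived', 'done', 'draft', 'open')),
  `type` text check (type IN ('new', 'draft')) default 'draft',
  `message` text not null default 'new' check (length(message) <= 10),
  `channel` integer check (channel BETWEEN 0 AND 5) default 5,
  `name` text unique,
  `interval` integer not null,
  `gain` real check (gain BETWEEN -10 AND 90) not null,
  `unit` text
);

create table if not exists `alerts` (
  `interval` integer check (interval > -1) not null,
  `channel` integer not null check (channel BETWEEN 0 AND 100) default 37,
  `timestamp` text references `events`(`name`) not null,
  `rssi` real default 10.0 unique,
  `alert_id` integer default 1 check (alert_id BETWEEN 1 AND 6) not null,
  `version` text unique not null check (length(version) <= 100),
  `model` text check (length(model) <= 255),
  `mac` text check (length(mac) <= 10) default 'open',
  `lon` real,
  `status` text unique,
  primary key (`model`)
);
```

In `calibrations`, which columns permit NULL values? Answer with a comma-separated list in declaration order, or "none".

- calibration_id: CHECK does not forbid NULL (a CHECK constraint passes when its expression is NULL) → nullable.
- timestamp: CHECK does not forbid NULL (a CHECK constraint passes when its expression is NULL) → nullable.
- battery: declared NOT NULL → not nullable.
- status: declared NOT NULL → not nullable.
- type: CHECK does not forbid NULL (a CHECK constraint passes when its expression is NULL) → nullable.
- message: declared NOT NULL → not nullable.
- channel: CHECK does not forbid NULL (a CHECK constraint passes when its expression is NULL) → nullable.
- name: UNIQUE does not imply NOT NULL → nullable.
- interval: declared NOT NULL → not nullable.
- gain: declared NOT NULL → not nullable.
- unit: no NOT NULL constraint applies → nullable.

calibration_id, timestamp, type, channel, name, unit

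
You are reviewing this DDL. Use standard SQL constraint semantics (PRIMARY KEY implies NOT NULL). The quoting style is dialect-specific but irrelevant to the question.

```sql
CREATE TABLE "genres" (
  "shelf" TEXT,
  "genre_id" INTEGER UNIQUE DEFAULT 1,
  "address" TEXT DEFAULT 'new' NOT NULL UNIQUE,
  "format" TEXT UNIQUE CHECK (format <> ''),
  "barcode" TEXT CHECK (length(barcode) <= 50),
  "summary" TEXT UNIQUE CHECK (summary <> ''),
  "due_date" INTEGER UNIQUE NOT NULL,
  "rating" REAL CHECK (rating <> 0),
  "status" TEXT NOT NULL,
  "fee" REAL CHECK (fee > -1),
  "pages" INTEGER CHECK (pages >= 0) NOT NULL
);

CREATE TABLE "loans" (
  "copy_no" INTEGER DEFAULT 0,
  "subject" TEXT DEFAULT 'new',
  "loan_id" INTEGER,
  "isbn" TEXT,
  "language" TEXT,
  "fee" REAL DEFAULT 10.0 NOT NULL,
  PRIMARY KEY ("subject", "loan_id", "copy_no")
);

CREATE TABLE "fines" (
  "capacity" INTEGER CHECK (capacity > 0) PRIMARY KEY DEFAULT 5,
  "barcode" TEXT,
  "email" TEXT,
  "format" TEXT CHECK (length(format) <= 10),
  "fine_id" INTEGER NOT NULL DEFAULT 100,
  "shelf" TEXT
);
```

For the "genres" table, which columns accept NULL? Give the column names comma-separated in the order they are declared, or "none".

- shelf: no NOT NULL constraint applies → nullable.
- genre_id: UNIQUE does not imply NOT NULL → nullable.
- address: declared NOT NULL → not nullable.
- format: CHECK does not forbid NULL (a CHECK constraint passes when its expression is NULL) → nullable.
- barcode: CHECK does not forbid NULL (a CHECK constraint passes when its expression is NULL) → nullable.
- summary: CHECK does not forbid NULL (a CHECK constraint passes when its expression is NULL) → nullable.
- due_date: declared NOT NULL → not nullable.
- rating: CHECK does not forbid NULL (a CHECK constraint passes when its expression is NULL) → nullable.
- status: declared NOT NULL → not nullable.
- fee: CHECK does not forbid NULL (a CHECK constraint passes when its expression is NULL) → nullable.
- pages: declared NOT NULL → not nullable.

shelf, genre_id, format, barcode, summary, rating, fee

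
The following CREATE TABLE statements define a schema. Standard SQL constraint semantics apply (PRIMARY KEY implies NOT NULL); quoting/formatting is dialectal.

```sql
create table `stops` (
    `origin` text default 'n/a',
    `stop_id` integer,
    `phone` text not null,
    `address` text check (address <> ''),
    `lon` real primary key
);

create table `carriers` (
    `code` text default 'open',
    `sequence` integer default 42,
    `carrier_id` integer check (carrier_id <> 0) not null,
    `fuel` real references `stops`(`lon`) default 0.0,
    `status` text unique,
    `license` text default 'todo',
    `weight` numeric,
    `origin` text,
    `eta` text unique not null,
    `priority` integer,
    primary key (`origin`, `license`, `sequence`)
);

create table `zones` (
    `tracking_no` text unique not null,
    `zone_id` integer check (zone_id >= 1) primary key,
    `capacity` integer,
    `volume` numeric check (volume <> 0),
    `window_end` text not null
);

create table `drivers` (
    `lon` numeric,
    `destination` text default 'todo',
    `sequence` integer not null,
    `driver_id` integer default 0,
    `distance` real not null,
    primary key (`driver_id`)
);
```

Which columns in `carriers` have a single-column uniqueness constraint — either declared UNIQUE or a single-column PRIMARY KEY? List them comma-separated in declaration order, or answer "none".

- code: no UNIQUE or single-column PK constraint.
- sequence: part of a composite PRIMARY KEY — only the tuple is unique, not this column on its own.
- carrier_id: no UNIQUE or single-column PK constraint.
- fuel: no UNIQUE or single-column PK constraint.
- status: declared UNIQUE → unique.
- license: part of a composite PRIMARY KEY — only the tuple is unique, not this column on its own.
- weight: no UNIQUE or single-column PK constraint.
- origin: part of a composite PRIMARY KEY — only the tuple is unique, not this column on its own.
- eta: declared UNIQUE → unique.
- priority: no UNIQUE or single-column PK constraint.

status, eta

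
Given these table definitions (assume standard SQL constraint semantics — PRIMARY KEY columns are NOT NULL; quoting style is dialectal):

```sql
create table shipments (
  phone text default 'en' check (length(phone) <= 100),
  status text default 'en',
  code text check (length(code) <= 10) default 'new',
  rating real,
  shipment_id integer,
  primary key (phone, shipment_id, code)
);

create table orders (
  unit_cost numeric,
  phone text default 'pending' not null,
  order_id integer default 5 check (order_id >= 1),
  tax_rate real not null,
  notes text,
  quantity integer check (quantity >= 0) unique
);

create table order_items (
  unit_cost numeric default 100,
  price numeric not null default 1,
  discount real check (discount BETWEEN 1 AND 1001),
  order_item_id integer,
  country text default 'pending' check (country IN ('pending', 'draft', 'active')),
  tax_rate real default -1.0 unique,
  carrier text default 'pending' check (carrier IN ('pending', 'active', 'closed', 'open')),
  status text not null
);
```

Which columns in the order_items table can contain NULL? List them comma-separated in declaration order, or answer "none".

unit_cost, discount, order_item_id, country, tax_rate, carrier

- unit_cost: DEFAULT only fills an omitted column; an explicit NULL is still allowed → nullable.
- price: declared NOT NULL → not nullable.
- discount: CHECK does not forbid NULL (a CHECK constraint passes when its expression is NULL) → nullable.
- order_item_id: no NOT NULL constraint applies → nullable.
- country: CHECK does not forbid NULL (a CHECK constraint passes when its expression is NULL) → nullable.
- tax_rate: UNIQUE does not imply NOT NULL → nullable.
- carrier: CHECK does not forbid NULL (a CHECK constraint passes when its expression is NULL) → nullable.
- status: declared NOT NULL → not nullable.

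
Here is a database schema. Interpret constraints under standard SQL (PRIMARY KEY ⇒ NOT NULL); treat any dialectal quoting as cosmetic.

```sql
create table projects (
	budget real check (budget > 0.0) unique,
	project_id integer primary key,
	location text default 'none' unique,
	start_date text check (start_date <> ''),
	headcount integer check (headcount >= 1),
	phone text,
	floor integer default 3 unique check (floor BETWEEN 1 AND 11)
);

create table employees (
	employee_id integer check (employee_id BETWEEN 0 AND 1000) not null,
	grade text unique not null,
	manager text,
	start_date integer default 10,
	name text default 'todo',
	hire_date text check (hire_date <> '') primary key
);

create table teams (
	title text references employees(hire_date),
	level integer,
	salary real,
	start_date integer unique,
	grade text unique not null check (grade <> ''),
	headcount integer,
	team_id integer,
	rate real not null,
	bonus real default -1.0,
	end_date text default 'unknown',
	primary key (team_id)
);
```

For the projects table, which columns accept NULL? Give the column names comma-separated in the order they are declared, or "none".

budget, location, start_date, headcount, phone, floor

- budget: CHECK does not forbid NULL (a CHECK constraint passes when its expression is NULL) → nullable.
- project_id: part of the PRIMARY KEY, which implies NOT NULL → not nullable.
- location: UNIQUE does not imply NOT NULL → nullable.
- start_date: CHECK does not forbid NULL (a CHECK constraint passes when its expression is NULL) → nullable.
- headcount: CHECK does not forbid NULL (a CHECK constraint passes when its expression is NULL) → nullable.
- phone: no NOT NULL constraint applies → nullable.
- floor: CHECK does not forbid NULL (a CHECK constraint passes when its expression is NULL) → nullable.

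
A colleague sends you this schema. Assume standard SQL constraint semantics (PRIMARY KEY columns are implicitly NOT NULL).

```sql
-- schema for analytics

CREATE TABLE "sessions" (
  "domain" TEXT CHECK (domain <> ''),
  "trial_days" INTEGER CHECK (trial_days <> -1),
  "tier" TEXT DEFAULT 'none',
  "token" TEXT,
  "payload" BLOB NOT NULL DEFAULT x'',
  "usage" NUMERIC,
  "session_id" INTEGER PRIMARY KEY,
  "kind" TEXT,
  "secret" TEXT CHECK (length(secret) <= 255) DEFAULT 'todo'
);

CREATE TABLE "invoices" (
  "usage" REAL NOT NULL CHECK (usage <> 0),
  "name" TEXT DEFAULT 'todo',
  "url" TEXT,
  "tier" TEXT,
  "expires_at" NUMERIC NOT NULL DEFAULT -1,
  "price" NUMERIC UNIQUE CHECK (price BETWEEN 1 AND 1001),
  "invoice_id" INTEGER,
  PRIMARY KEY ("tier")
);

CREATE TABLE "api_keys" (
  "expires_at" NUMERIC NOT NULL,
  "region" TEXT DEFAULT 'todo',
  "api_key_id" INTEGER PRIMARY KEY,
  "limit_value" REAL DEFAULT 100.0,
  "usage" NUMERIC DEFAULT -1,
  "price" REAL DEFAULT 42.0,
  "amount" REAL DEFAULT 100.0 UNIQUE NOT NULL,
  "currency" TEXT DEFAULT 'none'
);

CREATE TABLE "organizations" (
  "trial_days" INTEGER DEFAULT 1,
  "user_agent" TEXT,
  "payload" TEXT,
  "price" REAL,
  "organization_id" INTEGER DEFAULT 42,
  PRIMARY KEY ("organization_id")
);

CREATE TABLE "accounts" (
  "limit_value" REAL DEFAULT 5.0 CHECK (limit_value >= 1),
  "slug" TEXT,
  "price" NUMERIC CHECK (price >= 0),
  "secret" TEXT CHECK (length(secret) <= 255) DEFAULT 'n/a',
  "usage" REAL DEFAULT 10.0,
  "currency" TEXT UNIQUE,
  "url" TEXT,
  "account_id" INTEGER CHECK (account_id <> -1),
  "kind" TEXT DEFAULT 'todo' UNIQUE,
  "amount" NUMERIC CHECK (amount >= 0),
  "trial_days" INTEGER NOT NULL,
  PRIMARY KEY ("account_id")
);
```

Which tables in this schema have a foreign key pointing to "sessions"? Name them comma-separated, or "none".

none

No REFERENCES clause anywhere in the schema names sessions.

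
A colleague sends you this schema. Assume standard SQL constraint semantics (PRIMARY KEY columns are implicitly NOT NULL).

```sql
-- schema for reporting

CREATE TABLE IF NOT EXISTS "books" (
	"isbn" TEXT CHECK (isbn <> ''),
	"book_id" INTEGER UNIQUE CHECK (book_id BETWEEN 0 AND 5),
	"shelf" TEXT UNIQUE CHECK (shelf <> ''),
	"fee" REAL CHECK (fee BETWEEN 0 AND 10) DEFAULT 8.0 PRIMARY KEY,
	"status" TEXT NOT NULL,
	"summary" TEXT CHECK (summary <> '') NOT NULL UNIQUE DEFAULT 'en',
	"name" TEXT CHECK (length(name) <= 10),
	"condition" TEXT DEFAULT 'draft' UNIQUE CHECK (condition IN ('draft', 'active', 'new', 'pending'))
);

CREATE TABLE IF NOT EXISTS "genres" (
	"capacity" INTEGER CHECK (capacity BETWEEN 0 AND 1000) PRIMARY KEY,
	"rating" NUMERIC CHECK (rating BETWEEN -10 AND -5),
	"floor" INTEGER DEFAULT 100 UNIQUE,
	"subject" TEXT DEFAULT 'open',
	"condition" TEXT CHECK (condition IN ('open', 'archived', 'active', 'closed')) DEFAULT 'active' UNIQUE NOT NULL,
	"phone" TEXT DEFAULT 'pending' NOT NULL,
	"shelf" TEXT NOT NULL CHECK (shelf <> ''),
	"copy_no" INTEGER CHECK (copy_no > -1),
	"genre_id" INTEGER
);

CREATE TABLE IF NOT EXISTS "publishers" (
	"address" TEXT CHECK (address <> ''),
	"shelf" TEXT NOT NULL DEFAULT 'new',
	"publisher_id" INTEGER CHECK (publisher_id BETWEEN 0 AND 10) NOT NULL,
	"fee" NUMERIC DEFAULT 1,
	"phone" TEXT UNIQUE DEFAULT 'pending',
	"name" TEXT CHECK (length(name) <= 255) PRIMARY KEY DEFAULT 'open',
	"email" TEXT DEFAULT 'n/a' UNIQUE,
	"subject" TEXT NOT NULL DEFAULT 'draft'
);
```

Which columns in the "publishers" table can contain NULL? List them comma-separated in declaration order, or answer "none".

address, fee, phone, email

- address: CHECK does not forbid NULL (a CHECK constraint passes when its expression is NULL) → nullable.
- shelf: declared NOT NULL → not nullable.
- publisher_id: declared NOT NULL → not nullable.
- fee: DEFAULT only fills an omitted column; an explicit NULL is still allowed → nullable.
- phone: UNIQUE does not imply NOT NULL → nullable.
- name: part of the PRIMARY KEY, which implies NOT NULL → not nullable.
- email: UNIQUE does not imply NOT NULL → nullable.
- subject: declared NOT NULL → not nullable.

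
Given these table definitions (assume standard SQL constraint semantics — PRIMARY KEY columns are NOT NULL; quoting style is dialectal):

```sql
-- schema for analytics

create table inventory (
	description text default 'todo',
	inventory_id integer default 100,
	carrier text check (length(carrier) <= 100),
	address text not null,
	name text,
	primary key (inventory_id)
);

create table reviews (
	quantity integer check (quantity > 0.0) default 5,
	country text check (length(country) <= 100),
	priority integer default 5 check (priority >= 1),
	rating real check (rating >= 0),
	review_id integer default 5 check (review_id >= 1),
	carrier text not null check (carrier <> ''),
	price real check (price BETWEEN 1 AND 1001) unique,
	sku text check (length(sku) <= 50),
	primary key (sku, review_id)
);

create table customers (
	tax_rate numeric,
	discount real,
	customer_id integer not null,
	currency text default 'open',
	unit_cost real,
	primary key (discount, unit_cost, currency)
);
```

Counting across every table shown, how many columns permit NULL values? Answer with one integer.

inventory: 3 nullable (description, carrier, name — PK (inventory_id) and explicit NOT NULL columns excluded).
reviews: 5 nullable (quantity, country, priority, rating, price — PK (sku, review_id) and explicit NOT NULL columns excluded).
customers: 1 nullable (tax_rate — PK (discount, unit_cost, currency) and explicit NOT NULL columns excluded).
Total: 3 + 5 + 1 = 9.

9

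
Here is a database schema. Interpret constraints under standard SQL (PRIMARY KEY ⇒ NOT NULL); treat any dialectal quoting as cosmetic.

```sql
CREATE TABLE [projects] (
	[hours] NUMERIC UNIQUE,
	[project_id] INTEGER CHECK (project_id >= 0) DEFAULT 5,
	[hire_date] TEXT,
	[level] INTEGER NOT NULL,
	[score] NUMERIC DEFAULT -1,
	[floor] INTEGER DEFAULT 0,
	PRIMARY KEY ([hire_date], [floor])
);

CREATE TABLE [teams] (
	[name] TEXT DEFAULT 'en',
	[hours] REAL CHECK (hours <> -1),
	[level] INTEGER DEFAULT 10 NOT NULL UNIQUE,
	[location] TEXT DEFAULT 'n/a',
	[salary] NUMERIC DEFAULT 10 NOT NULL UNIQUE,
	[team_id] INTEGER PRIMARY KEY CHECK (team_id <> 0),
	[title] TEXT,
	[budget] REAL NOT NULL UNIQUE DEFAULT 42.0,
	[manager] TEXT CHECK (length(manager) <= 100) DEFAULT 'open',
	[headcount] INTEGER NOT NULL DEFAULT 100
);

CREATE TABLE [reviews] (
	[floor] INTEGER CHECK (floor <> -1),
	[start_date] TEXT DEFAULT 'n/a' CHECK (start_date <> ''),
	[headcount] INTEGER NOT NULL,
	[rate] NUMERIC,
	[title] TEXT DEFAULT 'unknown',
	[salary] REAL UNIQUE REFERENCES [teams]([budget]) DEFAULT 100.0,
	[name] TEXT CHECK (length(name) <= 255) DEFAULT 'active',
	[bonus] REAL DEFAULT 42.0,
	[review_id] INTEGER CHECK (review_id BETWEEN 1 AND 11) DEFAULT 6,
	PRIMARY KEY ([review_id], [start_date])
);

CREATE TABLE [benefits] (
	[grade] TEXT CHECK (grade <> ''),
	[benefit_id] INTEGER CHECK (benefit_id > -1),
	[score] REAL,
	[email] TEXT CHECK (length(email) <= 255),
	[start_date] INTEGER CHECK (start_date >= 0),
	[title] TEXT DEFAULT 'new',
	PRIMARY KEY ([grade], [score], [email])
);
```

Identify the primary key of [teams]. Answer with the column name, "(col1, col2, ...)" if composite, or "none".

team_id

team_id is declared PRIMARY KEY inline on the column.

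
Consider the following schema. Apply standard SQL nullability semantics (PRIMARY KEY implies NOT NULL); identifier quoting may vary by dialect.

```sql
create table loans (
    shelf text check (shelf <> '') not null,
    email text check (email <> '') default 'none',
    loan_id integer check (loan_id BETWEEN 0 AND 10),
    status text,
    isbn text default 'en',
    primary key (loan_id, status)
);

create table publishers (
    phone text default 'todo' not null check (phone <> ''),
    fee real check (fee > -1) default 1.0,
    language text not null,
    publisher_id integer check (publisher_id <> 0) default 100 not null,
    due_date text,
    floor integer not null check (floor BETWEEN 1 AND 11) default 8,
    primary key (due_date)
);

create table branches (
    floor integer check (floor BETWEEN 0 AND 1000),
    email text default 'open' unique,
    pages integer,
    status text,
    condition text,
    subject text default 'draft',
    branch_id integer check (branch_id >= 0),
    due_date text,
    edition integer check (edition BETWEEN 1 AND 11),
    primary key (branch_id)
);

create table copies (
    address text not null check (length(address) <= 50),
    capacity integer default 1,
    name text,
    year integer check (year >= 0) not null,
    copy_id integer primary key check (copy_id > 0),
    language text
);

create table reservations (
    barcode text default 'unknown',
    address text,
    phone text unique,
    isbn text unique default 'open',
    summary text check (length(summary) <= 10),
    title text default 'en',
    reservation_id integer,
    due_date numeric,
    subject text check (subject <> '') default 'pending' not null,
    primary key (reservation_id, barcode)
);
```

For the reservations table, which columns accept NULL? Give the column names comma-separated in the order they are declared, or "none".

address, phone, isbn, summary, title, due_date

- barcode: part of the PRIMARY KEY, which implies NOT NULL → not nullable.
- address: no NOT NULL constraint applies → nullable.
- phone: UNIQUE does not imply NOT NULL → nullable.
- isbn: UNIQUE does not imply NOT NULL → nullable.
- summary: CHECK does not forbid NULL (a CHECK constraint passes when its expression is NULL) → nullable.
- title: DEFAULT only fills an omitted column; an explicit NULL is still allowed → nullable.
- reservation_id: part of the PRIMARY KEY, which implies NOT NULL → not nullable.
- due_date: no NOT NULL constraint applies → nullable.
- subject: declared NOT NULL → not nullable.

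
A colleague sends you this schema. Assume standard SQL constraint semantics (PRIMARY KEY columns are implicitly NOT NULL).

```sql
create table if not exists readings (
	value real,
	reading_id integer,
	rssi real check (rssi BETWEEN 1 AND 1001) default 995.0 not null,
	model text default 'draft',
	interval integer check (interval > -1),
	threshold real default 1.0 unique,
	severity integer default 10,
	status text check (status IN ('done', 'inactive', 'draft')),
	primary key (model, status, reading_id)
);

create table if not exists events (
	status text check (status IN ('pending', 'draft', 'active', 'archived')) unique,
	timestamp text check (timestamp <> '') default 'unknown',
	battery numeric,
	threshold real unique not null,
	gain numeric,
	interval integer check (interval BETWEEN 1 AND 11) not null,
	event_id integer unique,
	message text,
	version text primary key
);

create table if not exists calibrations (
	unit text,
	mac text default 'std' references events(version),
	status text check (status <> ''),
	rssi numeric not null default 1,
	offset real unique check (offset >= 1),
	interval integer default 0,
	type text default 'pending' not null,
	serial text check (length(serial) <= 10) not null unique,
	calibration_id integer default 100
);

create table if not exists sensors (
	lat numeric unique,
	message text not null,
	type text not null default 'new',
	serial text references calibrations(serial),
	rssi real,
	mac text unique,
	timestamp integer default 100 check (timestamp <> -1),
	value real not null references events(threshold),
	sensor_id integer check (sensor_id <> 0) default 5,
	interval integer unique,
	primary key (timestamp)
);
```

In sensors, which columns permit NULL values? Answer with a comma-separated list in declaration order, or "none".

lat, serial, rssi, mac, sensor_id, interval

- lat: UNIQUE does not imply NOT NULL → nullable.
- message: declared NOT NULL → not nullable.
- type: declared NOT NULL → not nullable.
- serial: a foreign key column may be NULL unless separately constrained → nullable.
- rssi: no NOT NULL constraint applies → nullable.
- mac: UNIQUE does not imply NOT NULL → nullable.
- timestamp: part of the PRIMARY KEY, which implies NOT NULL → not nullable.
- value: declared NOT NULL → not nullable.
- sensor_id: CHECK does not forbid NULL (a CHECK constraint passes when its expression is NULL) → nullable.
- interval: UNIQUE does not imply NOT NULL → nullable.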